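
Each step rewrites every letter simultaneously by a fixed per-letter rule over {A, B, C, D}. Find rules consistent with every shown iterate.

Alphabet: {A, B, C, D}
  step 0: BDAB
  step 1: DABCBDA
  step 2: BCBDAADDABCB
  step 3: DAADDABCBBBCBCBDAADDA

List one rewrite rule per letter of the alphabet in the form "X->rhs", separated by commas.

A->B, B->DA, C->AD, D->BC

  step 2 ⇒ step 3: BCBDAADDABCB ⇒ DA·AD·DA·BC·B·B·BC·BC·B·DA·AD·DA
    A ↦ B
    B ↦ DA
    C ↦ AD
    D ↦ BC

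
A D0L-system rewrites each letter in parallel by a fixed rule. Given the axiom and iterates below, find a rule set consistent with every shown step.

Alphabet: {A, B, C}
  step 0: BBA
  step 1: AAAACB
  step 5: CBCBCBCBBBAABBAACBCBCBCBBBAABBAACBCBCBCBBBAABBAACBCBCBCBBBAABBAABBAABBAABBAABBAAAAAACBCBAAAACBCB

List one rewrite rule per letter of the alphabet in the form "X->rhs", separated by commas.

A->CB, B->AA, C->BB

  step 0 ⇒ step 1: BBA ⇒ AA·AA·CB
    A ↦ CB
    B ↦ AA
    C ↦ BB  (constrained at step 1)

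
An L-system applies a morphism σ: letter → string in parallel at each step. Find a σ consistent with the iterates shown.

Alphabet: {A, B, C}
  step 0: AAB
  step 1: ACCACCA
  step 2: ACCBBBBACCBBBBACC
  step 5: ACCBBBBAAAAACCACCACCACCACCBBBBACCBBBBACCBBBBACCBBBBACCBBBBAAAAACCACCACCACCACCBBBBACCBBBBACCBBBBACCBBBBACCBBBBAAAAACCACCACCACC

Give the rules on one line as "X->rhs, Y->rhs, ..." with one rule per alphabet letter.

  step 1 ⇒ step 2: ACCACCA ⇒ ACC·BB·BB·ACC·BB·BB·ACC
    A ↦ ACC
    C ↦ BB
  step 0 ⇒ step 1: AAB ⇒ ACC·ACC·A
    B ↦ A

A->ACC, B->A, C->BB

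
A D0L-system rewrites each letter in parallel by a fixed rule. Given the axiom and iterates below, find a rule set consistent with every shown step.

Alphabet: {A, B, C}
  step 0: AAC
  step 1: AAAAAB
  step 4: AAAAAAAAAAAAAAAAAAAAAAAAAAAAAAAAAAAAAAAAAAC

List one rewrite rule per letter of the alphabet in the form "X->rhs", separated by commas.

  step 0 ⇒ step 1: AAC ⇒ AA·AA·AB
    A ↦ AA
    C ↦ AB
    B ↦ C  (constrained at step 1)

A->AA, B->C, C->AB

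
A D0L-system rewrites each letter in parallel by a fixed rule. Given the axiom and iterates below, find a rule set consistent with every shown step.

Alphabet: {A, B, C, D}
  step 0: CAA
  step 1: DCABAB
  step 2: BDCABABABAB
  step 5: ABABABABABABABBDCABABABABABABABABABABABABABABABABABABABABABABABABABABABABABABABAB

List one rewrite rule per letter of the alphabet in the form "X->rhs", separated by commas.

  step 1 ⇒ step 2: DCABAB ⇒ B·DC·AB·AB·AB·AB
    A ↦ AB
    B ↦ AB
    C ↦ DC
    D ↦ B

A->AB, B->AB, C->DC, D->B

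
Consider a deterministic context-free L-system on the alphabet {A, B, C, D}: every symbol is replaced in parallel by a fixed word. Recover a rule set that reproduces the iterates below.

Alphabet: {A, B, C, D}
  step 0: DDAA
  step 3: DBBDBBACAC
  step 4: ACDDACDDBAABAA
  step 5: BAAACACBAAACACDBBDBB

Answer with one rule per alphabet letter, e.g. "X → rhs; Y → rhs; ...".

A->B, B->D, C->AA, D->AC

  step 4 ⇒ step 5: ACDDACDDBAABAA ⇒ B·AA·AC·AC·B·AA·AC·AC·D·B·B·D·B·B
    A ↦ B
    B ↦ D
    C ↦ AA
    D ↦ AC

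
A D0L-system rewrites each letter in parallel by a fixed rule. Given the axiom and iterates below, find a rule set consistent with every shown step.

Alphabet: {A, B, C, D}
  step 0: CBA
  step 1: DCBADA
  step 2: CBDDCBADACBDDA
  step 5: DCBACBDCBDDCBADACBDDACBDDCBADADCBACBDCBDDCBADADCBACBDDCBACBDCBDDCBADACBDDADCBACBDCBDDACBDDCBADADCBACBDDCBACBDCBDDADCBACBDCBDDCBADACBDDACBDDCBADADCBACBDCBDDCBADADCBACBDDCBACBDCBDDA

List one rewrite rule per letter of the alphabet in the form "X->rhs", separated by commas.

A->DA, B->CBA, C->D, D->CBD

  step 1 ⇒ step 2: DCBADA ⇒ CBD·D·CBA·DA·CBD·DA
    A ↦ DA
    B ↦ CBA
    C ↦ D
    D ↦ CBD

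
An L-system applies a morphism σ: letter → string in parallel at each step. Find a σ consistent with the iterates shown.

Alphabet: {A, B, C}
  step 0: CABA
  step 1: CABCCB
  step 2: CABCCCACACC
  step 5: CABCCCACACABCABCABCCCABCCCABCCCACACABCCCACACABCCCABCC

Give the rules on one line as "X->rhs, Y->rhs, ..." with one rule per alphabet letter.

A->B, B->CC, C->CA

  step 1 ⇒ step 2: CABCCB ⇒ CA·B·CC·CA·CA·CC
    A ↦ B
    B ↦ CC
    C ↦ CA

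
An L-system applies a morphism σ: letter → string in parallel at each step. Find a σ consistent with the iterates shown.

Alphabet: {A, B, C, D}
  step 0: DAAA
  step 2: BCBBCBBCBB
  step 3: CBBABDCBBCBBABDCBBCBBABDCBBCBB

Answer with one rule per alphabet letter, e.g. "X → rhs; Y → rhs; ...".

A->B, B->CBB, C->ABD, D->A

  step 2 ⇒ step 3: BCBBCBBCBB ⇒ CBB·ABD·CBB·CBB·ABD·CBB·CBB·ABD·CBB·CBB
    B ↦ CBB
    C ↦ ABD
    A ↦ B  (constrained at step 0)
    D ↦ A  (constrained at step 0)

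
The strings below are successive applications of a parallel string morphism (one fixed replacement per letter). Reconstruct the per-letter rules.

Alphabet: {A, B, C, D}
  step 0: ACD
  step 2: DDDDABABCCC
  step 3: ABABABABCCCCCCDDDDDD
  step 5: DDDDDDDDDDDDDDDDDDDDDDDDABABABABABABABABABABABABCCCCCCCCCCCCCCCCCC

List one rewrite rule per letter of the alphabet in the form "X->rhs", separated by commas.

  step 2 ⇒ step 3: DDDDABABCCC ⇒ AB·AB·AB·AB·CC·C·CC·C·DD·DD·DD
    A ↦ CC
    B ↦ C
    C ↦ DD
    D ↦ AB

A->CC, B->C, C->DD, D->AB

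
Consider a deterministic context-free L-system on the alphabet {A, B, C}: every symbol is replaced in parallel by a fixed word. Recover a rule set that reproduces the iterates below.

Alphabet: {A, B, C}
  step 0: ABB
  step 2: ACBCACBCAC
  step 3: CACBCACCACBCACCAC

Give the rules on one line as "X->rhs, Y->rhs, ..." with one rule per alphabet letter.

A->C, B->BC, C->AC

  step 2 ⇒ step 3: ACBCACBCAC ⇒ C·AC·BC·AC·C·AC·BC·AC·C·AC
    A ↦ C
    B ↦ BC
    C ↦ AC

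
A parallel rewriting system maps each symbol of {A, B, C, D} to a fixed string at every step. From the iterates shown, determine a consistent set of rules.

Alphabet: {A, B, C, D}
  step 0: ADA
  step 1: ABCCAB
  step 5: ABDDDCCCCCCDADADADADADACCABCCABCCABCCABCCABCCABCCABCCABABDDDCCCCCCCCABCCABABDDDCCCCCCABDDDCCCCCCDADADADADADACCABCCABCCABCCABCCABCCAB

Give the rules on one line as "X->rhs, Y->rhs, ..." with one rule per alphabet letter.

A->AB, B->DDD, C->DA, D->CC

  step 0 ⇒ step 1: ADA ⇒ AB·CC·AB
    A ↦ AB
    D ↦ CC
    B ↦ DDD  (constrained at step 1)
    C ↦ DA  (constrained at step 1)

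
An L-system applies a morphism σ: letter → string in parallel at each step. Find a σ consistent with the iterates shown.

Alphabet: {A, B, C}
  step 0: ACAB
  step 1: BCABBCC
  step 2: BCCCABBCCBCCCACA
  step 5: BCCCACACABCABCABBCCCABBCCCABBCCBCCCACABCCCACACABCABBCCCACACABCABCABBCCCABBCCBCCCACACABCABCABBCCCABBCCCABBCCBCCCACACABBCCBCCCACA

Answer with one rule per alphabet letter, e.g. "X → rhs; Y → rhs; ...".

A->B, B->BCC, C->CA

  step 1 ⇒ step 2: BCABBCC ⇒ BCC·CA·B·BCC·BCC·CA·CA
    A ↦ B
    B ↦ BCC
    C ↦ CA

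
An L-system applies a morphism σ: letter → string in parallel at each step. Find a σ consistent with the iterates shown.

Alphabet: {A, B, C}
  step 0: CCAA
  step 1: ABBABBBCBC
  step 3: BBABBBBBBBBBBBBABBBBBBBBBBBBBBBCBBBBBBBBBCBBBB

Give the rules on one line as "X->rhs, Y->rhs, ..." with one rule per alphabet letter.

A->BC, B->BB, C->ABB

  step 0 ⇒ step 1: CCAA ⇒ ABB·ABB·BC·BC
    A ↦ BC
    C ↦ ABB
    B ↦ BB  (constrained at step 1)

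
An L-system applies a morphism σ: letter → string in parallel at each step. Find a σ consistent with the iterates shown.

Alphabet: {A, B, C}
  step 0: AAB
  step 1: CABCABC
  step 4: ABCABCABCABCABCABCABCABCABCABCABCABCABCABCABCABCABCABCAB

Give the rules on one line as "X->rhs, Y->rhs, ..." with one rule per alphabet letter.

  step 0 ⇒ step 1: AAB ⇒ CAB·CAB·C
    A ↦ CAB
    B ↦ C
    C ↦ AB  (constrained at step 1)

A->CAB, B->C, C->AB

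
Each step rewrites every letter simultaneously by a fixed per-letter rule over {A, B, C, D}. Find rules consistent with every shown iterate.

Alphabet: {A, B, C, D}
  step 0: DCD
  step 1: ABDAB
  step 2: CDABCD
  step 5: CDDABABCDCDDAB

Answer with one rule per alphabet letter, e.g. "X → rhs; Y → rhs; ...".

A->C, B->D, C->D, D->AB

  step 1 ⇒ step 2: ABDAB ⇒ C·D·AB·C·D
    A ↦ C
    B ↦ D
    D ↦ AB
  step 0 ⇒ step 1: DCD ⇒ AB·D·AB
    C ↦ D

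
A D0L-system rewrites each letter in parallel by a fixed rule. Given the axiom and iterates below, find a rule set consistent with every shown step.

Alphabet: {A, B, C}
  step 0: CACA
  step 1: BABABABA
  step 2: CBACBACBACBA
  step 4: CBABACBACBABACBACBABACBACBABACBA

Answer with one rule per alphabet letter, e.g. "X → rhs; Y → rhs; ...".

A->BA, B->C, C->BA

  step 1 ⇒ step 2: BABABABA ⇒ C·BA·C·BA·C·BA·C·BA
    A ↦ BA
    B ↦ C
  step 0 ⇒ step 1: CACA ⇒ BA·BA·BA·BA
    C ↦ BA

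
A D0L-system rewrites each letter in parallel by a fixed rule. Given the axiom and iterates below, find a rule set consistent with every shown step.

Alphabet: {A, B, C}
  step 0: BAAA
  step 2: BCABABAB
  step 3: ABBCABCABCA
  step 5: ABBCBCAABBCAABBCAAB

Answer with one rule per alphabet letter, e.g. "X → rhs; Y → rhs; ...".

A->BC, B->A, C->B

  step 2 ⇒ step 3: BCABABAB ⇒ A·B·BC·A·BC·A·BC·A
    A ↦ BC
    B ↦ A
    C ↦ B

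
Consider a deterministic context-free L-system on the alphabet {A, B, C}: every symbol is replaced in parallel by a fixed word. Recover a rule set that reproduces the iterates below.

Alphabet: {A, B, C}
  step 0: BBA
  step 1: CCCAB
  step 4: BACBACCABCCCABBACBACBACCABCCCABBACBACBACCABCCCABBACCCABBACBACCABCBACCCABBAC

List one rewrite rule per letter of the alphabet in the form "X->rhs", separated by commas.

  step 0 ⇒ step 1: BBA ⇒ C·C·CAB
    A ↦ CAB
    B ↦ C
    C ↦ BAC  (constrained at step 1)

A->CAB, B->C, C->BAC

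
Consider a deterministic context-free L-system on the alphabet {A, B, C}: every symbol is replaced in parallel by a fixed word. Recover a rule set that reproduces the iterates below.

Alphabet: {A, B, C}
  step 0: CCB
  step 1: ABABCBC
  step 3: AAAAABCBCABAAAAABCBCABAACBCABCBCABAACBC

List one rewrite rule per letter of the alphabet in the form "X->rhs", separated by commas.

A->AA, B->CBC, C->AB

  step 0 ⇒ step 1: CCB ⇒ AB·AB·CBC
    B ↦ CBC
    C ↦ AB
    A ↦ AA  (constrained at step 1)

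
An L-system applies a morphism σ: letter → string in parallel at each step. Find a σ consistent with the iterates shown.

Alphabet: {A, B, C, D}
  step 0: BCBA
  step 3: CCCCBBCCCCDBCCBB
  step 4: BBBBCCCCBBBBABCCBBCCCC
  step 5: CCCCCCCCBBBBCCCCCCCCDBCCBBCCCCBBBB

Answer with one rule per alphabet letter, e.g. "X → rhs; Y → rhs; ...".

  step 4 ⇒ step 5: BBBBCCCCBBBBABCCBBCCCC ⇒ CC·CC·CC·CC·B·B·B·B·CC·CC·CC·CC·DB·CC·B·B·CC·CC·B·B·B·B
    A ↦ DB
    B ↦ CC
    C ↦ B
  step 3 ⇒ step 4: CCCCBBCCCCDBCCBB ⇒ B·B·B·B·CC·CC·B·B·B·B·AB·CC·B·B·CC·CC
    D ↦ AB

A->DB, B->CC, C->B, D->AB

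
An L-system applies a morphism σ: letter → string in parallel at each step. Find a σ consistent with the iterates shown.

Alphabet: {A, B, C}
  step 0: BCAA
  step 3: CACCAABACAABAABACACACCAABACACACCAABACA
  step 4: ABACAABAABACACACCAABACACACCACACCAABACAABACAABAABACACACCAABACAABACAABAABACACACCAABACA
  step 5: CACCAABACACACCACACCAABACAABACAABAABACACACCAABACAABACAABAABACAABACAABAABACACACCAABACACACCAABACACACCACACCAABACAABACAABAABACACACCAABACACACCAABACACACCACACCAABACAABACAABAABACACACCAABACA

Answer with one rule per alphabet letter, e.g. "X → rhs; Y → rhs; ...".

  step 4 ⇒ step 5: ABACAABAABACACACCAABACACACCACACCAABACAABACAABAABACACACCAABACAABACAABAABACACACCAABACA ⇒ CA·C·CA·ABA·CA·CA·C·CA·CA·C·CA·ABA·CA·ABA·CA·ABA·ABA·CA·CA·C·CA·ABA·CA·ABA·CA·ABA·ABA·CA·ABA·CA·ABA·ABA·CA·CA·C·CA·ABA·CA·CA·C·CA·ABA·CA·CA·C·CA·CA·C·CA·ABA·CA·ABA·CA·ABA·ABA·CA·CA·C·CA·ABA·CA·CA·C·CA·ABA·CA·CA·C·CA·CA·C·CA·ABA·CA·ABA·CA·ABA·ABA·CA·CA·C·CA·ABA·CA
    A ↦ CA
    B ↦ C
    C ↦ ABA

A->CA, B->C, C->ABA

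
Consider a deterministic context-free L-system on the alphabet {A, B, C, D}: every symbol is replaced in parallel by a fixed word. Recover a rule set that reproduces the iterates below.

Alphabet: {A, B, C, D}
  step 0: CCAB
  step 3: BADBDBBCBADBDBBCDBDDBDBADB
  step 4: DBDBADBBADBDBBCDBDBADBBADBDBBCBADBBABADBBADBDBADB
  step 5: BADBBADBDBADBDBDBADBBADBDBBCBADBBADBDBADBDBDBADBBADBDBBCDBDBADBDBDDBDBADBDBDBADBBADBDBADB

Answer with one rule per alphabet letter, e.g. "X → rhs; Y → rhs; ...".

  step 4 ⇒ step 5: DBDBADBBADBDBBCDBDBADBBADBDBBCBADBBABADBBADBDBADB ⇒ BA·DB·BA·DB·D·BA·DB·DB·D·BA·DB·BA·DB·DB·BC·BA·DB·BA·DB·D·BA·DB·DB·D·BA·DB·BA·DB·DB·BC·DB·D·BA·DB·DB·D·DB·D·BA·DB·DB·D·BA·DB·BA·DB·D·BA·DB
    A ↦ D
    B ↦ DB
    C ↦ BC
    D ↦ BA

A->D, B->DB, C->BC, D->BA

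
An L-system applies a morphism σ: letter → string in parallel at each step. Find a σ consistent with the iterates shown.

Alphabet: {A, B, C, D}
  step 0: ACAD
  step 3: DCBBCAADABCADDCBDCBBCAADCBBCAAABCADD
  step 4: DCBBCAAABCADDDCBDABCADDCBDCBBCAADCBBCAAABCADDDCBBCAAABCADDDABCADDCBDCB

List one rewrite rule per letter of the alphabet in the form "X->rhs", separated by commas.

A->D, B->A, C->BCA, D->DCB

  step 3 ⇒ step 4: DCBBCAADABCADDCBDCBBCAADCBBCAAABCADD ⇒ DCB·BCA·A·A·BCA·D·D·DCB·D·A·BCA·D·DCB·DCB·BCA·A·DCB·BCA·A·A·BCA·D·D·DCB·BCA·A·A·BCA·D·D·D·A·BCA·D·DCB·DCB
    A ↦ D
    B ↦ A
    C ↦ BCA
    D ↦ DCB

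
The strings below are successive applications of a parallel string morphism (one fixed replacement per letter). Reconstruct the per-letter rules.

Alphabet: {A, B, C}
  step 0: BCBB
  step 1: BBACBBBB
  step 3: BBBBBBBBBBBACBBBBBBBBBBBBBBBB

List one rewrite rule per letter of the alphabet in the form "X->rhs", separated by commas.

A->B, B->BB, C->AC

  step 0 ⇒ step 1: BCBB ⇒ BB·AC·BB·BB
    B ↦ BB
    C ↦ AC
    A ↦ B  (constrained at step 1)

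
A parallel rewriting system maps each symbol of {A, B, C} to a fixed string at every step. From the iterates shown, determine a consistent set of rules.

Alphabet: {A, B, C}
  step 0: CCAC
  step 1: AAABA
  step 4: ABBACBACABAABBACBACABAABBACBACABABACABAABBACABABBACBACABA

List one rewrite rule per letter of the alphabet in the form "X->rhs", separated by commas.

A->AB, B->BAC, C->A

  step 0 ⇒ step 1: CCAC ⇒ A·A·AB·A
    A ↦ AB
    C ↦ A
    B ↦ BAC  (constrained at step 1)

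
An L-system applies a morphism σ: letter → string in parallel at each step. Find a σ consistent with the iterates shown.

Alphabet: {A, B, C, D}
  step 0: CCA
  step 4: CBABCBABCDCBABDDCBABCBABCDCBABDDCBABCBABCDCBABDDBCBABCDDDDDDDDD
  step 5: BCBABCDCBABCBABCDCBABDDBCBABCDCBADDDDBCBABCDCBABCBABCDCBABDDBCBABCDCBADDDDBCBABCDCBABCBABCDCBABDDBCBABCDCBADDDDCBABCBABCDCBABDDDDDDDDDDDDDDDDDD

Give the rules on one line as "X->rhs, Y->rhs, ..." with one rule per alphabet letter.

  step 4 ⇒ step 5: CBABCBABCDCBABDDCBABCBABCDCBABDDCBABCBABCDCBABDDBCBABCDDDDDDDDD ⇒ B·CBA·BCD·CBA·B·CBA·BCD·CBA·B·DD·B·CBA·BCD·CBA·DD·DD·B·CBA·BCD·CBA·B·CBA·BCD·CBA·B·DD·B·CBA·BCD·CBA·DD·DD·B·CBA·BCD·CBA·B·CBA·BCD·CBA·B·DD·B·CBA·BCD·CBA·DD·DD·CBA·B·CBA·BCD·CBA·B·DD·DD·DD·DD·DD·DD·DD·DD·DD
    A ↦ BCD
    B ↦ CBA
    C ↦ B
    D ↦ DD

A->BCD, B->CBA, C->B, D->DD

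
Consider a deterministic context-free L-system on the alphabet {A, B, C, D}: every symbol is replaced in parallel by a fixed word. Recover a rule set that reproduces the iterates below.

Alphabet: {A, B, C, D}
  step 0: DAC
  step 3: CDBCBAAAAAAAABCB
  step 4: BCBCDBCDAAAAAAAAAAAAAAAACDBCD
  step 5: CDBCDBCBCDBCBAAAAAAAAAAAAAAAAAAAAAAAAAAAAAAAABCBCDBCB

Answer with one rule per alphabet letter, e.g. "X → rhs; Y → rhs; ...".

  step 4 ⇒ step 5: BCBCDBCDAAAAAAAAAAAAAAAACDBCD ⇒ CD·B·CD·B·CB·CD·B·CB·AA·AA·AA·AA·AA·AA·AA·AA·AA·AA·AA·AA·AA·AA·AA·AA·B·CB·CD·B·CB
    A ↦ AA
    B ↦ CD
    C ↦ B
    D ↦ CB

A->AA, B->CD, C->B, D->CB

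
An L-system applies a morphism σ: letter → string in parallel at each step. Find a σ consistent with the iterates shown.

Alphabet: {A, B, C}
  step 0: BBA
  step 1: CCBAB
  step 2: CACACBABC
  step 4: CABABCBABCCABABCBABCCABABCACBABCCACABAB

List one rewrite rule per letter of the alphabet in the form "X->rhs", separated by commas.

A->BAB, B->C, C->CA

  step 1 ⇒ step 2: CCBAB ⇒ CA·CA·C·BAB·C
    A ↦ BAB
    B ↦ C
    C ↦ CA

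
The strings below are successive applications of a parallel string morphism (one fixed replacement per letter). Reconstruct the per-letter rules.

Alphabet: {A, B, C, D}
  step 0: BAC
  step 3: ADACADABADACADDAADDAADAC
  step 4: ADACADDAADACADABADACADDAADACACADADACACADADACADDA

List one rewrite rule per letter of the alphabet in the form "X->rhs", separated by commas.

  step 3 ⇒ step 4: ADACADABADACADDAADDAADAC ⇒ AD·AC·AD·DA·AD·AC·AD·AB·AD·AC·AD·DA·AD·AC·AC·AD·AD·AC·AC·AD·AD·AC·AD·DA
    A ↦ AD
    B ↦ AB
    C ↦ DA
    D ↦ AC

A->AD, B->AB, C->DA, D->AC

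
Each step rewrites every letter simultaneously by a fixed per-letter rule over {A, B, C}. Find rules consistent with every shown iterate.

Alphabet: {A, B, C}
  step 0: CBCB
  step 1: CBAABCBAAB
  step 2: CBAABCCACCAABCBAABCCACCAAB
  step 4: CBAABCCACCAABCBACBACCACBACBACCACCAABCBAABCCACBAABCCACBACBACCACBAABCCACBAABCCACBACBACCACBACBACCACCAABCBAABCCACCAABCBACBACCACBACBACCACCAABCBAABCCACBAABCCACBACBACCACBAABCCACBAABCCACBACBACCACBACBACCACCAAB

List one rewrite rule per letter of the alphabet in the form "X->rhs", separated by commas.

A->CCA, B->AB, C->CBA

  step 1 ⇒ step 2: CBAABCBAAB ⇒ CBA·AB·CCA·CCA·AB·CBA·AB·CCA·CCA·AB
    A ↦ CCA
    B ↦ AB
    C ↦ CBA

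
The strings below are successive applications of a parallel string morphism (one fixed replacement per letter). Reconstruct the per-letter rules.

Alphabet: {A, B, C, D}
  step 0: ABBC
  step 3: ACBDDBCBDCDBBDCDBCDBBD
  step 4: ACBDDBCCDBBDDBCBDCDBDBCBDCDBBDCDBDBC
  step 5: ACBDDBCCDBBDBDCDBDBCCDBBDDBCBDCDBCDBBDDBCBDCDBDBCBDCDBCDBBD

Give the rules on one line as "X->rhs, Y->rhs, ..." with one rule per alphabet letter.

A->AC, B->DB, C->BD, D->C

  step 4 ⇒ step 5: ACBDDBCCDBBDDBCBDCDBDBCBDCDBBDCDBDBC ⇒ AC·BD·DB·C·C·DB·BD·BD·C·DB·DB·C·C·DB·BD·DB·C·BD·C·DB·C·DB·BD·DB·C·BD·C·DB·DB·C·BD·C·DB·C·DB·BD
    A ↦ AC
    B ↦ DB
    C ↦ BD
    D ↦ C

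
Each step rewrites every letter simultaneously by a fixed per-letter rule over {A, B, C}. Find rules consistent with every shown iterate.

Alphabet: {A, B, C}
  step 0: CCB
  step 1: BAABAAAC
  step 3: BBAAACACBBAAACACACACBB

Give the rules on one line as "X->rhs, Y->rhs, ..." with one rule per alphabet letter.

  step 0 ⇒ step 1: CCB ⇒ BAA·BAA·AC
    B ↦ AC
    C ↦ BAA
    A ↦ B  (constrained at step 1)

A->B, B->AC, C->BAA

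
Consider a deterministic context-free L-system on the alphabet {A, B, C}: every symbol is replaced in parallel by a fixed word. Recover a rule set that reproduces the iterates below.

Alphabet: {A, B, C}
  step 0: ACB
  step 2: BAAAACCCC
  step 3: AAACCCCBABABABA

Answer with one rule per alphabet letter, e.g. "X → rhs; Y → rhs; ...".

A->C, B->AAA, C->BA

  step 2 ⇒ step 3: BAAAACCCC ⇒ AAA·C·C·C·C·BA·BA·BA·BA
    A ↦ C
    B ↦ AAA
    C ↦ BA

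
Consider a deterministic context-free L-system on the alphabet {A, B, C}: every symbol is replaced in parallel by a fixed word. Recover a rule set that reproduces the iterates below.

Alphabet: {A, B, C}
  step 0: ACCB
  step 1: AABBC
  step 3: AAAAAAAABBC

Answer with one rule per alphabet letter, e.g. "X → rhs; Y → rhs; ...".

  step 0 ⇒ step 1: ACCB ⇒ AA·B·B·C
    A ↦ AA
    B ↦ C
    C ↦ B

A->AA, B->C, C->B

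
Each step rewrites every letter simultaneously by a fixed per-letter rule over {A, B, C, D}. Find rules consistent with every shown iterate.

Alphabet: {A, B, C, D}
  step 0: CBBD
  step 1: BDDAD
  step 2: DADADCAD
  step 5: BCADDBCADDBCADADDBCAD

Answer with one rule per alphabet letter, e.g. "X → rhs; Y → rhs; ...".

A->C, B->D, C->B, D->AD

  step 1 ⇒ step 2: BDDAD ⇒ D·AD·AD·C·AD
    A ↦ C
    B ↦ D
    D ↦ AD
  step 0 ⇒ step 1: CBBD ⇒ B·D·D·AD
    C ↦ B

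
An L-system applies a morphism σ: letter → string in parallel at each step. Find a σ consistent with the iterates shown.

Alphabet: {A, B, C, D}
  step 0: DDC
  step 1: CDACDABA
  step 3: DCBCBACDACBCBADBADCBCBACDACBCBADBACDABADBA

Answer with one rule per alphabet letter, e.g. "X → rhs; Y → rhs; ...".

  step 0 ⇒ step 1: DDC ⇒ CDA·CDA·BA
    C ↦ BA
    D ↦ CDA
    A ↦ CBC  (constrained at step 1)
    B ↦ D  (constrained at step 1)

A->CBC, B->D, C->BA, D->CDA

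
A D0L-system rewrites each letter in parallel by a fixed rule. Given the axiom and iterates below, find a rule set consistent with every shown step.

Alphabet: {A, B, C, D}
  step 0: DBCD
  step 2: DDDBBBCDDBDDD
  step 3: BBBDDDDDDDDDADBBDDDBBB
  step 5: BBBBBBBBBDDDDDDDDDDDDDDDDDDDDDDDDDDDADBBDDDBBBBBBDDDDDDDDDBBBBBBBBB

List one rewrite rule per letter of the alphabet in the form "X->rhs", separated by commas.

A->CDD, B->DDD, C->AD, D->B

  step 2 ⇒ step 3: DDDBBBCDDBDDD ⇒ B·B·B·DDD·DDD·DDD·AD·B·B·DDD·B·B·B
    B ↦ DDD
    C ↦ AD
    D ↦ B
    A ↦ CDD  (constrained at step 3)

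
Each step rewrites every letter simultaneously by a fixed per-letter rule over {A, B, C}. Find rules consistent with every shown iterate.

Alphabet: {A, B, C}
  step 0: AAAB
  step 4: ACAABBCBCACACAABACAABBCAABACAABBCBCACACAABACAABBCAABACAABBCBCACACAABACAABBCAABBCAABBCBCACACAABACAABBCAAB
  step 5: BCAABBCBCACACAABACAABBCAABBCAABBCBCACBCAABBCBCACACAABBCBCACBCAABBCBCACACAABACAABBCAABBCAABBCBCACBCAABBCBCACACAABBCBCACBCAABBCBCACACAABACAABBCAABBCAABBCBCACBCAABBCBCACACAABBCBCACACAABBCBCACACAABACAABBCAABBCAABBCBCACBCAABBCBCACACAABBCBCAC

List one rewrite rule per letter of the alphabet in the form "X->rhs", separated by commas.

  step 4 ⇒ step 5: ACAABBCBCACACAABACAABBCAABACAABBCBCACACAABACAABBCAABACAABBCBCACACAABACAABBCAABBCAABBCBCACACAABACAABBCAAB ⇒ BC·AAB·BC·BC·AC·AC·AAB·AC·AAB·BC·AAB·BC·AAB·BC·BC·AC·BC·AAB·BC·BC·AC·AC·AAB·BC·BC·AC·BC·AAB·BC·BC·AC·AC·AAB·AC·AAB·BC·AAB·BC·AAB·BC·BC·AC·BC·AAB·BC·BC·AC·AC·AAB·BC·BC·AC·BC·AAB·BC·BC·AC·AC·AAB·AC·AAB·BC·AAB·BC·AAB·BC·BC·AC·BC·AAB·BC·BC·AC·AC·AAB·BC·BC·AC·AC·AAB·BC·BC·AC·AC·AAB·AC·AAB·BC·AAB·BC·AAB·BC·BC·AC·BC·AAB·BC·BC·AC·AC·AAB·BC·BC·AC
    A ↦ BC
    B ↦ AC
    C ↦ AAB

A->BC, B->AC, C->AAB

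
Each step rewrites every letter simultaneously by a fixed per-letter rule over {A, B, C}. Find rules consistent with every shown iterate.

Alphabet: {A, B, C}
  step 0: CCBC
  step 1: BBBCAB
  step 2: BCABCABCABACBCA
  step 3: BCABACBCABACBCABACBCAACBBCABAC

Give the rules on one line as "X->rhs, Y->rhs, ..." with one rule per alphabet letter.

  step 2 ⇒ step 3: BCABCABCABACBCA ⇒ BCA·B·AC·BCA·B·AC·BCA·B·AC·BCA·AC·B·BCA·B·AC
    A ↦ AC
    B ↦ BCA
    C ↦ B

A->AC, B->BCA, C->B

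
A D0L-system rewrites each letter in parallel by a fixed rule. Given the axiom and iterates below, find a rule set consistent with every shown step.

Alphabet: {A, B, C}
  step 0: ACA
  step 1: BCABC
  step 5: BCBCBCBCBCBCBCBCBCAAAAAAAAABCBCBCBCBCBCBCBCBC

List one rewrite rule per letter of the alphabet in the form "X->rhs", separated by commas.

  step 0 ⇒ step 1: ACA ⇒ BC·A·BC
    A ↦ BC
    C ↦ A
    B ↦ AA  (constrained at step 1)

A->BC, B->AA, C->A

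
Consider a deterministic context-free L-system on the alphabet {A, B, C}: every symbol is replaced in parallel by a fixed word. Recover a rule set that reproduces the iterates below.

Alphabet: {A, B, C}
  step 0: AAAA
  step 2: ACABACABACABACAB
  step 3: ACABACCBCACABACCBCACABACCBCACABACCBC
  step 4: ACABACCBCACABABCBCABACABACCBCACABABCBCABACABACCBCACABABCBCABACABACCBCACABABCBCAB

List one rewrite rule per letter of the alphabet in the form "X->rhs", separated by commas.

  step 3 ⇒ step 4: ACABACCBCACABACCBCACABACCBCACABACCBC ⇒ AC·AB·AC·CBC·AC·AB·AB·CBC·AB·AC·AB·AC·CBC·AC·AB·AB·CBC·AB·AC·AB·AC·CBC·AC·AB·AB·CBC·AB·AC·AB·AC·CBC·AC·AB·AB·CBC·AB
    A ↦ AC
    B ↦ CBC
    C ↦ AB

A->AC, B->CBC, C->AB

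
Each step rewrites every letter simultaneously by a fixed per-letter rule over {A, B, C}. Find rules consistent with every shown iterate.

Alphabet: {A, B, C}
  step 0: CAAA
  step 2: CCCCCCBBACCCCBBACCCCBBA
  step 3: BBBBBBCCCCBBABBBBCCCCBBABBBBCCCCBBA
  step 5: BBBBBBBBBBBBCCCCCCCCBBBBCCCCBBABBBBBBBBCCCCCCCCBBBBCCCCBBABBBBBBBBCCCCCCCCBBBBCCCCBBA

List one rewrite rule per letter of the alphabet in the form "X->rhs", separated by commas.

  step 2 ⇒ step 3: CCCCCCBBACCCCBBACCCCBBA ⇒ B·B·B·B·B·B·CC·CC·BBA·B·B·B·B·CC·CC·BBA·B·B·B·B·CC·CC·BBA
    A ↦ BBA
    B ↦ CC
    C ↦ B

A->BBA, B->CC, C->B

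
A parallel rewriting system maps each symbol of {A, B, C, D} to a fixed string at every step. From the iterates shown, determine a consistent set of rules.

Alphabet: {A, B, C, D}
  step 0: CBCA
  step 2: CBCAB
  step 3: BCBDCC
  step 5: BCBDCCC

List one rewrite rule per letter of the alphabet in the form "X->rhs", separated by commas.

A->DC, B->C, C->B, D->A

  step 2 ⇒ step 3: CBCAB ⇒ B·C·B·DC·C
    A ↦ DC
    B ↦ C
    C ↦ B
    D ↦ A  (constrained at step 3)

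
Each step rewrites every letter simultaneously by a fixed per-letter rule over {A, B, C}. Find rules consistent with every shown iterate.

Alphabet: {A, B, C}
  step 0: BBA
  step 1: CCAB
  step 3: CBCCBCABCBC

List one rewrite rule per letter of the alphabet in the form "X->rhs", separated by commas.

  step 0 ⇒ step 1: BBA ⇒ C·C·AB
    A ↦ AB
    B ↦ C
    C ↦ BC  (constrained at step 1)

A->AB, B->C, C->BC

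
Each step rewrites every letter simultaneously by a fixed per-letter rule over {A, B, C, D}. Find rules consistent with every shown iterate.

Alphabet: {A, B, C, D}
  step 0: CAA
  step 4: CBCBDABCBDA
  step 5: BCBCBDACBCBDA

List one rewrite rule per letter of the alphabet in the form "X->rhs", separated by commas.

  step 4 ⇒ step 5: CBCBDABCBDA ⇒ B·C·B·C·B·DA·C·B·C·B·DA
    A ↦ DA
    B ↦ C
    C ↦ B
    D ↦ B

A->DA, B->C, C->B, D->B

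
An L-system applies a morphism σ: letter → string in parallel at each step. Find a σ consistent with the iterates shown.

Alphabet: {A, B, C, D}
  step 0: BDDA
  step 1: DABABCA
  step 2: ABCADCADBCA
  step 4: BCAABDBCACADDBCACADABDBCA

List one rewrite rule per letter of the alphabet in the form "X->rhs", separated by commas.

  step 1 ⇒ step 2: DABABCA ⇒ AB·CA·D·CA·D·B·CA
    A ↦ CA
    B ↦ D
    C ↦ B
    D ↦ AB

A->CA, B->D, C->B, D->AB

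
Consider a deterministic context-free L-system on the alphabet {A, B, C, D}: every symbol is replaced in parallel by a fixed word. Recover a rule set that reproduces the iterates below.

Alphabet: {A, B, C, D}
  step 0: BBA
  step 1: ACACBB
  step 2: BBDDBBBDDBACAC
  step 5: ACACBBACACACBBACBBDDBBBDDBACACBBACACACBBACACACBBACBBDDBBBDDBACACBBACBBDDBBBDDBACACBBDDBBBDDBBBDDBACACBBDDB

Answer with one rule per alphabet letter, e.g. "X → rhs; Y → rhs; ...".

A->BB, B->AC, C->DDB, D->B

  step 1 ⇒ step 2: ACACBB ⇒ BB·DDB·BB·DDB·AC·AC
    A ↦ BB
    B ↦ AC
    C ↦ DDB
    D ↦ B  (constrained at step 2)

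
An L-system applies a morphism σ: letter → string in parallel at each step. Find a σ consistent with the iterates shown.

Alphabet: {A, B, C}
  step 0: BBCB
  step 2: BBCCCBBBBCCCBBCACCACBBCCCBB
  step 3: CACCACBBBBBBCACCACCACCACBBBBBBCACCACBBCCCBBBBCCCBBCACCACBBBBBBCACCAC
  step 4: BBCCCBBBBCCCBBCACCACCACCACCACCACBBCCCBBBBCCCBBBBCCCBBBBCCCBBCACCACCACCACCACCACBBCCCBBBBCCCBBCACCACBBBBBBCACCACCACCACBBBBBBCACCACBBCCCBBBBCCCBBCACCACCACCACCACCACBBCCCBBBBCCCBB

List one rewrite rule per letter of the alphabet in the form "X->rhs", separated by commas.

A->CCC, B->CAC, C->BB

  step 3 ⇒ step 4: CACCACBBBBBBCACCACCACCACBBBBBBCACCACBBCCCBBBBCCCBBCACCACBBBBBBCACCAC ⇒ BB·CCC·BB·BB·CCC·BB·CAC·CAC·CAC·CAC·CAC·CAC·BB·CCC·BB·BB·CCC·BB·BB·CCC·BB·BB·CCC·BB·CAC·CAC·CAC·CAC·CAC·CAC·BB·CCC·BB·BB·CCC·BB·CAC·CAC·BB·BB·BB·CAC·CAC·CAC·CAC·BB·BB·BB·CAC·CAC·BB·CCC·BB·BB·CCC·BB·CAC·CAC·CAC·CAC·CAC·CAC·BB·CCC·BB·BB·CCC·BB
    A ↦ CCC
    B ↦ CAC
    C ↦ BB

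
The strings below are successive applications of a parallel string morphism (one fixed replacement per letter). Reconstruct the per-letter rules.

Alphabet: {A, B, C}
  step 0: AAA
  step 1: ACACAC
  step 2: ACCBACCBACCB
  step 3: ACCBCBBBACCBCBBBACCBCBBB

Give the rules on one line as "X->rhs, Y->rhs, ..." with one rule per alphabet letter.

A->AC, B->BB, C->CB

  step 2 ⇒ step 3: ACCBACCBACCB ⇒ AC·CB·CB·BB·AC·CB·CB·BB·AC·CB·CB·BB
    A ↦ AC
    B ↦ BB
    C ↦ CB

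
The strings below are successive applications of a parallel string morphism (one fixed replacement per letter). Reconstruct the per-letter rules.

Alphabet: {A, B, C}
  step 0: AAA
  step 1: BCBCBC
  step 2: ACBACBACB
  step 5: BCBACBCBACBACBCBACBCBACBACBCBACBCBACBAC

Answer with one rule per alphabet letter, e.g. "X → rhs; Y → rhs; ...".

A->BC, B->AC, C->B

  step 1 ⇒ step 2: BCBCBC ⇒ AC·B·AC·B·AC·B
    B ↦ AC
    C ↦ B
  step 0 ⇒ step 1: AAA ⇒ BC·BC·BC
    A ↦ BC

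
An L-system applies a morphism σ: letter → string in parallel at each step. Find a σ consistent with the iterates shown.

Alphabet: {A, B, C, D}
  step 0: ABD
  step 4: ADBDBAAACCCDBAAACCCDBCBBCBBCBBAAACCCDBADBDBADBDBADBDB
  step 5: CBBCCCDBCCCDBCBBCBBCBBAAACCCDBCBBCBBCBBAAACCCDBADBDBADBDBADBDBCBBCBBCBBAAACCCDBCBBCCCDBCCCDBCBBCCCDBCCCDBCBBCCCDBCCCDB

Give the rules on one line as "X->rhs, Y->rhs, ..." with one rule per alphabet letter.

A->CBB, B->DB, C->A, D->CCC

  step 4 ⇒ step 5: ADBDBAAACCCDBAAACCCDBCBBCBBCBBAAACCCDBADBDBADBDBADBDB ⇒ CBB·CCC·DB·CCC·DB·CBB·CBB·CBB·A·A·A·CCC·DB·CBB·CBB·CBB·A·A·A·CCC·DB·A·DB·DB·A·DB·DB·A·DB·DB·CBB·CBB·CBB·A·A·A·CCC·DB·CBB·CCC·DB·CCC·DB·CBB·CCC·DB·CCC·DB·CBB·CCC·DB·CCC·DB
    A ↦ CBB
    B ↦ DB
    C ↦ A
    D ↦ CCC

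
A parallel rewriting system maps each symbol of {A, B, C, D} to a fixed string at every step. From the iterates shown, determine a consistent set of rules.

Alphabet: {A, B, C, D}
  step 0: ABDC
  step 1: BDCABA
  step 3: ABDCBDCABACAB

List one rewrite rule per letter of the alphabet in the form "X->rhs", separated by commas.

A->BD, B->C, C->A, D->AB

  step 0 ⇒ step 1: ABDC ⇒ BD·C·AB·A
    A ↦ BD
    B ↦ C
    C ↦ A
    D ↦ AB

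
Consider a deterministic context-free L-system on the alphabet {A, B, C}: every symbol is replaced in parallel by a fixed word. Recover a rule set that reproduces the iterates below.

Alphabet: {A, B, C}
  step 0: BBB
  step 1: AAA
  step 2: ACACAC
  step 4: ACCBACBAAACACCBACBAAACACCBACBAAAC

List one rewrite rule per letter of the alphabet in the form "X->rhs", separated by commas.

A->AC, B->A, C->CBA

  step 1 ⇒ step 2: AAA ⇒ AC·AC·AC
    A ↦ AC
  step 0 ⇒ step 1: BBB ⇒ A·A·A
    B ↦ A
    C ↦ CBA  (constrained at step 2)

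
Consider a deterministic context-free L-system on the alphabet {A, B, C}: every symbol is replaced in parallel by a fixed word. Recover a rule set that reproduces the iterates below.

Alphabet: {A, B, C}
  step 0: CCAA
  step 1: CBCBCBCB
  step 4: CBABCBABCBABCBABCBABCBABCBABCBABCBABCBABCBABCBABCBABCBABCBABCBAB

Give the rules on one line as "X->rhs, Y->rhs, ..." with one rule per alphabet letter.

  step 0 ⇒ step 1: CCAA ⇒ CB·CB·CB·CB
    A ↦ CB
    C ↦ CB
    B ↦ AB  (constrained at step 1)

A->CB, B->AB, C->CB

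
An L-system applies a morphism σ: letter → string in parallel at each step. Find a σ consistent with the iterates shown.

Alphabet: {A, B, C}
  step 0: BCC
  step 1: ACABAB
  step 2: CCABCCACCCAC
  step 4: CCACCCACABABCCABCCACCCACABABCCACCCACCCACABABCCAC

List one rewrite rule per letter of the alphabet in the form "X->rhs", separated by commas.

  step 1 ⇒ step 2: ACABAB ⇒ CC·AB·CC·AC·CC·AC
    A ↦ CC
    B ↦ AC
    C ↦ AB

A->CC, B->AC, C->AB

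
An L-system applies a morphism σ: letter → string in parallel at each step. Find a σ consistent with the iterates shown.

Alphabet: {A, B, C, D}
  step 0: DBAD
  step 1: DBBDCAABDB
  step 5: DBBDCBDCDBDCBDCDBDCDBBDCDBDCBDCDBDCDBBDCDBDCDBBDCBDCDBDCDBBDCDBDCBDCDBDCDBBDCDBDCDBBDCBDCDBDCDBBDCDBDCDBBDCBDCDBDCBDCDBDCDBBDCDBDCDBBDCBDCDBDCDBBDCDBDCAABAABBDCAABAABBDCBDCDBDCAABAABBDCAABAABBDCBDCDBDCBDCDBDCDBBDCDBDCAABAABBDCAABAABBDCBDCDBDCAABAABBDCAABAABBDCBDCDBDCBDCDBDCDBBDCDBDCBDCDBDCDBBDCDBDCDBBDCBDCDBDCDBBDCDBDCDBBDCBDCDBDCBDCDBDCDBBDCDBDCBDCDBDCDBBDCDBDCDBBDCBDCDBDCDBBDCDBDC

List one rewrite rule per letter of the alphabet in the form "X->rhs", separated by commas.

  step 0 ⇒ step 1: DBAD ⇒ DB·BDC·AAB·DB
    A ↦ AAB
    B ↦ BDC
    D ↦ DB
    C ↦ DC  (constrained at step 1)

A->AAB, B->BDC, C->DC, D->DB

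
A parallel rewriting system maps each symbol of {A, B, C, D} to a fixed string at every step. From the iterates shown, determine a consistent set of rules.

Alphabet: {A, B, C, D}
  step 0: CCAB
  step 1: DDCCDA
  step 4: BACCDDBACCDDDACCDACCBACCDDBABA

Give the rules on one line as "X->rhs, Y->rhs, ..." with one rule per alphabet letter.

A->CC, B->DA, C->D, D->BA

  step 0 ⇒ step 1: CCAB ⇒ D·D·CC·DA
    A ↦ CC
    B ↦ DA
    C ↦ D
    D ↦ BA  (constrained at step 1)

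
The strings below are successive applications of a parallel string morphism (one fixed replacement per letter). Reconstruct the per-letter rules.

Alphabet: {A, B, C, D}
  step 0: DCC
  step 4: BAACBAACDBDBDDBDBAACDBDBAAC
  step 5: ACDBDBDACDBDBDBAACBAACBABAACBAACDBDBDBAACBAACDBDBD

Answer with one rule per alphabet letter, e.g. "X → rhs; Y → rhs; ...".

  step 4 ⇒ step 5: BAACBAACDBDBDDBDBAACDBDBAAC ⇒ AC·DB·DB·D·AC·DB·DB·D·BA·AC·BA·AC·BA·BA·AC·BA·AC·DB·DB·D·BA·AC·BA·AC·DB·DB·D
    A ↦ DB
    B ↦ AC
    C ↦ D
    D ↦ BA

A->DB, B->AC, C->D, D->BA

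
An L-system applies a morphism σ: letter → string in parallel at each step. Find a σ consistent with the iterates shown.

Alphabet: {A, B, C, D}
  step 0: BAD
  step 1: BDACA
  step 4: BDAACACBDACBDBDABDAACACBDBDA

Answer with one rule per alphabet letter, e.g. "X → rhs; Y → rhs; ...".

A->AC, B->BD, C->BD, D->A

  step 0 ⇒ step 1: BAD ⇒ BD·AC·A
    A ↦ AC
    B ↦ BD
    D ↦ A
    C ↦ BD  (constrained at step 1)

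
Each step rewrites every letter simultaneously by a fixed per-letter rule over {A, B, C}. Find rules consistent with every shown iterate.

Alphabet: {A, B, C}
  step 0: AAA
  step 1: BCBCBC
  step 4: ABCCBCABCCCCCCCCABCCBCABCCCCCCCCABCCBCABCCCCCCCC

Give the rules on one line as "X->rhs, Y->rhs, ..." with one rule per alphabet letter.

  step 0 ⇒ step 1: AAA ⇒ BC·BC·BC
    A ↦ BC
    B ↦ AB  (constrained at step 1)
    C ↦ CC  (constrained at step 1)

A->BC, B->AB, C->CC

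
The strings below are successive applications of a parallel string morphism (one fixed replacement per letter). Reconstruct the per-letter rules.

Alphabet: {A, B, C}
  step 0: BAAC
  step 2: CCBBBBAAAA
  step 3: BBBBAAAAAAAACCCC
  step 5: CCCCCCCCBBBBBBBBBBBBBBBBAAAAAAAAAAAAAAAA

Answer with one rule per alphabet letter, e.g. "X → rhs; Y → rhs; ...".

A->C, B->AA, C->BB

  step 2 ⇒ step 3: CCBBBBAAAA ⇒ BB·BB·AA·AA·AA·AA·C·C·C·C
    A ↦ C
    B ↦ AA
    C ↦ BB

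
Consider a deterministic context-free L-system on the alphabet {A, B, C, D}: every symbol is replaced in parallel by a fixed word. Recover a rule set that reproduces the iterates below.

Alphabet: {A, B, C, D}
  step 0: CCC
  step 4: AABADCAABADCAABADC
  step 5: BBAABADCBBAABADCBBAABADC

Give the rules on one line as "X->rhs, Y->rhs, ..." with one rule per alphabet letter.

A->B, B->AA, C->DC, D->A

  step 4 ⇒ step 5: AABADCAABADCAABADC ⇒ B·B·AA·B·A·DC·B·B·AA·B·A·DC·B·B·AA·B·A·DC
    A ↦ B
    B ↦ AA
    C ↦ DC
    D ↦ A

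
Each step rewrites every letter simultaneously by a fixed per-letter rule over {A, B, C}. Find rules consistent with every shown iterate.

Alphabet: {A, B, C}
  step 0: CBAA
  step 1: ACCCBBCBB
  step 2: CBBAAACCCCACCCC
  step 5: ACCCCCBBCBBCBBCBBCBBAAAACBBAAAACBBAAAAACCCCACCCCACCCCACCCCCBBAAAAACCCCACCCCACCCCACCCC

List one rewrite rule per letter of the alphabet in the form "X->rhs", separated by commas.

  step 1 ⇒ step 2: ACCCBBCBB ⇒ CBB·A·A·A·CC·CC·A·CC·CC
    A ↦ CBB
    B ↦ CC
    C ↦ A

A->CBB, B->CC, C->A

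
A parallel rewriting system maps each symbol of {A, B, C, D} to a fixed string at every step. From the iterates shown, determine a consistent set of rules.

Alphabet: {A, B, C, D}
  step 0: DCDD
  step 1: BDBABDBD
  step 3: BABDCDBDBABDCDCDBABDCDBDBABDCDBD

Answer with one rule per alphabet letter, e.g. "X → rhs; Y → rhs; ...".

A->BB, B->CD, C->BA, D->BD

  step 0 ⇒ step 1: DCDD ⇒ BD·BA·BD·BD
    C ↦ BA
    D ↦ BD
    A ↦ BB  (constrained at step 1)
    B ↦ CD  (constrained at step 1)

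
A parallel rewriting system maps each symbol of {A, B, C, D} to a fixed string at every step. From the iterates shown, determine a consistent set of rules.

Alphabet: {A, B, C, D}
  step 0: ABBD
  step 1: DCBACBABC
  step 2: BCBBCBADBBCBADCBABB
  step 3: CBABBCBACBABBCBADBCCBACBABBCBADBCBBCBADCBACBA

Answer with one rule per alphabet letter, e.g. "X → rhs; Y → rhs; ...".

  step 2 ⇒ step 3: BCBBCBADBBCBADCBABB ⇒ CBA·BB·CBA·CBA·BB·CBA·D·BC·CBA·CBA·BB·CBA·D·BC·BB·CBA·D·CBA·CBA
    A ↦ D
    B ↦ CBA
    C ↦ BB
    D ↦ BC

A->D, B->CBA, C->BB, D->BC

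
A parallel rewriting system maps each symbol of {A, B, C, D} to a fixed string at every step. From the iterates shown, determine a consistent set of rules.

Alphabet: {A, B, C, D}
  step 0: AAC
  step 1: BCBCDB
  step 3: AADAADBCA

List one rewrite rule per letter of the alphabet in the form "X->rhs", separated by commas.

A->BC, B->D, C->DB, D->A

  step 0 ⇒ step 1: AAC ⇒ BC·BC·DB
    A ↦ BC
    C ↦ DB
    B ↦ D  (constrained at step 1)
    D ↦ A  (constrained at step 1)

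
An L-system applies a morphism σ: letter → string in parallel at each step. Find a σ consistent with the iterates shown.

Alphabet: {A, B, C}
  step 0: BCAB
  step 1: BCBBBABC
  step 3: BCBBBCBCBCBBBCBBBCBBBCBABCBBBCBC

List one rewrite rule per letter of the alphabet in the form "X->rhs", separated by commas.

  step 0 ⇒ step 1: BCAB ⇒ BC·BB·BA·BC
    A ↦ BA
    B ↦ BC
    C ↦ BB

A->BA, B->BC, C->BB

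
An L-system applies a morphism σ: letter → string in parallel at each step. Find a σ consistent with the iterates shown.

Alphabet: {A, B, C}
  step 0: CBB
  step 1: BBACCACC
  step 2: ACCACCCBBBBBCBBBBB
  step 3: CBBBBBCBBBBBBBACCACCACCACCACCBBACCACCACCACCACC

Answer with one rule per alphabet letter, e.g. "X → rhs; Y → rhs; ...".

A->CB, B->ACC, C->BB

  step 2 ⇒ step 3: ACCACCCBBBBBCBBBBB ⇒ CB·BB·BB·CB·BB·BB·BB·ACC·ACC·ACC·ACC·ACC·BB·ACC·ACC·ACC·ACC·ACC
    A ↦ CB
    B ↦ ACC
    C ↦ BB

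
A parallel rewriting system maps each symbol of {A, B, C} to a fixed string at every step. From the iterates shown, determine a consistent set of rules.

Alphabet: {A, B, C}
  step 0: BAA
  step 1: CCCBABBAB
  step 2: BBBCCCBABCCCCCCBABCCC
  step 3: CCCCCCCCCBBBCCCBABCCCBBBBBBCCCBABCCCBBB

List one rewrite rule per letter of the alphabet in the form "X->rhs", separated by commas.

A->BAB, B->CCC, C->B

  step 2 ⇒ step 3: BBBCCCBABCCCCCCBABCCC ⇒ CCC·CCC·CCC·B·B·B·CCC·BAB·CCC·B·B·B·B·B·B·CCC·BAB·CCC·B·B·B
    A ↦ BAB
    B ↦ CCC
    C ↦ B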